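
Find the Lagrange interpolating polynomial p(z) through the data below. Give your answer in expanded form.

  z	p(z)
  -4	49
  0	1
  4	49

L_0(z) = z(z - 4) / [32] = (1/32)z^2 - (1/8)z
L_1(z) = (z + 4)(z - 4) / [-16] = -(1/16)z^2 + 1
L_2(z) = (z + 4)z / [32] = (1/32)z^2 + (1/8)z
p(z) = 49·L_0 + 1·L_1 + 49·L_2
  49·L_0(z) = (49/32)z^2 - (49/8)z
  1·L_1(z) = -(1/16)z^2 + 1
  49·L_2(z) = (49/32)z^2 + (49/8)z
Adding term by term: 3z^2 + 1

p(z) = 3z^2 + 1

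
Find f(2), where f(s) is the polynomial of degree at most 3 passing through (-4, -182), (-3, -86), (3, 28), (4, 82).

L_0(2) = (5)·(-1)·(-2)/[(-1)·(-7)·(-8)] = -5/28
L_1(2) = (6)·(-1)·(-2)/[(1)·(-6)·(-7)] = 2/7
L_2(2) = (6)·(5)·(-2)/[(7)·(6)·(-1)] = 10/7
L_3(2) = (6)·(5)·(-1)/[(8)·(7)·(1)] = -15/28
Sum: (-182)·(-5/28) + (-86)·(2/7) + 28·(10/7) + 82·(-15/28) = 4

4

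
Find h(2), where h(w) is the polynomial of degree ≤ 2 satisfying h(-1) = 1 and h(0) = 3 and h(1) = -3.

-17

Evaluate each Lagrange basis at w = 2:
L_0(2) = (2)·(1)/[(-1)·(-2)] = 1
L_1(2) = (3)·(1)/[(1)·(-1)] = -3
L_2(2) = (3)·(2)/[(2)·(1)] = 3
Sum: 1·(1) + 3·(-3) + (-3)·(3) = -17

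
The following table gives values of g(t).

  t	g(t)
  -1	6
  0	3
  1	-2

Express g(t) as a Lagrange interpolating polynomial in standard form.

L_0(t) = t(t - 1) / [2] = (1/2)t^2 - (1/2)t
L_1(t) = (t + 1)(t - 1) / [-1] = -t^2 + 1
L_2(t) = (t + 1)t / [2] = (1/2)t^2 + (1/2)t
g(t) = 6·L_0 + 3·L_1 + (-2)·L_2
  6·L_0(t) = 3t^2 - 3t
  3·L_1(t) = -3t^2 + 3
  (-2)·L_2(t) = -t^2 - t
Adding term by term: -t^2 - 4t + 3

g(t) = -t^2 - 4t + 3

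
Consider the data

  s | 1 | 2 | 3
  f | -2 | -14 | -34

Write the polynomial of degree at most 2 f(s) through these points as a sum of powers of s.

L_0(s) = (s - 2)(s - 3) / [2] = (1/2)s^2 - (5/2)s + 3
L_1(s) = (s - 1)(s - 3) / [-1] = -s^2 + 4s - 3
L_2(s) = (s - 1)(s - 2) / [2] = (1/2)s^2 - (3/2)s + 1
f(s) = (-2)·L_0 + (-14)·L_1 + (-34)·L_2
  (-2)·L_0(s) = -s^2 + 5s - 6
  (-14)·L_1(s) = 14s^2 - 56s + 42
  (-34)·L_2(s) = -17s^2 + 51s - 34
Adding term by term: -4s^2 + 2

f(s) = -4s^2 + 2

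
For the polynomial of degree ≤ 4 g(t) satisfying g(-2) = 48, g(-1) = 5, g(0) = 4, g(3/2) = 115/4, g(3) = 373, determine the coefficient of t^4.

4

The leading coefficient equals the top divided difference g[-2,-1,0,3/2,3].
g[-2,-1] = (5 - 48) / (-1 - (-2)) = -43
g[-1,0] = (4 - 5) / (0 - (-1)) = -1
g[0,3/2] = (115/4 - 4) / (3/2 - 0) = 33/2
g[3/2,3] = (373 - 115/4) / (3 - 3/2) = 459/2
g[-2,-1,0] = (-1 - (-43)) / (0 - (-2)) = 21
g[-1,0,3/2] = (33/2 - (-1)) / (3/2 - (-1)) = 7
g[0,3/2,3] = (459/2 - 33/2) / (3 - 0) = 71
g[-2,-1,0,3/2] = (7 - 21) / (3/2 - (-2)) = -4
g[-1,0,3/2,3] = (71 - 7) / (3 - (-1)) = 16
g[-2,-1,0,3/2,3] = (16 - (-4)) / (3 - (-2)) = 4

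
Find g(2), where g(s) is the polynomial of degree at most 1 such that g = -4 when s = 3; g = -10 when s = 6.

L_0(2) = (-4)/[(-3)] = 4/3
L_1(2) = (-1)/[(3)] = -1/3
Sum: (-4)·(4/3) + (-10)·(-1/3) = -2

-2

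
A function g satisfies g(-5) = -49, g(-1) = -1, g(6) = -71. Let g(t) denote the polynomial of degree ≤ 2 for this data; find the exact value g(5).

Evaluate each Lagrange basis at t = 5:
L_0(5) = (6)·(-1)/[(-4)·(-11)] = -3/22
L_1(5) = (10)·(-1)/[(4)·(-7)] = 5/14
L_2(5) = (10)·(6)/[(11)·(7)] = 60/77
Sum: (-49)·(-3/22) + (-1)·(5/14) + (-71)·(60/77) = -49

-49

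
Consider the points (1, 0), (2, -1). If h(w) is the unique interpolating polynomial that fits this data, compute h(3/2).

-1/2

Evaluate each Lagrange basis at w = 3/2:
L_0(3/2) = (-1/2)/[(-1)] = 1/2
L_1(3/2) = (1/2)/[(1)] = 1/2
Sum: 0 + (-1)·(1/2) = -1/2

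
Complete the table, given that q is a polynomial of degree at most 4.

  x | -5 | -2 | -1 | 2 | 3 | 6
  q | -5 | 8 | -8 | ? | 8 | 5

-93/11

The 5 known values determine q uniquely (degree ≤ 4).
L_0(2) = (4)·(3)·(-1)·(-4)/[(-3)·(-4)·(-8)·(-11)] = 1/22
L_1(2) = (7)·(3)·(-1)·(-4)/[(3)·(-1)·(-5)·(-8)] = -7/10
L_2(2) = (7)·(4)·(-1)·(-4)/[(4)·(1)·(-4)·(-7)] = 1
L_3(2) = (7)·(4)·(3)·(-4)/[(8)·(5)·(4)·(-3)] = 7/10
L_4(2) = (7)·(4)·(3)·(-1)/[(11)·(8)·(7)·(3)] = -1/22
Sum: (-5)·(1/22) + 8·(-7/10) + (-8)·(1) + 8·(7/10) + 5·(-1/22) = -93/11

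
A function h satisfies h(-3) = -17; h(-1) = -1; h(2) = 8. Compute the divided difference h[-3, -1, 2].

h[-3,-1] = (-1 - (-17)) / (-1 - (-3)) = 8
h[-1,2] = (8 - (-1)) / (2 - (-1)) = 3
h[-3,-1,2] = (3 - 8) / (2 - (-3)) = -1

-1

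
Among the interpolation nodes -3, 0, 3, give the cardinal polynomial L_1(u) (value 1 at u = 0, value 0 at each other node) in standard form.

L_1(u) = (u + 3)(u - 3) / [(3)·(-3)]
       = (u^2 - 9) / (-9)

L_1(u) = -(1/9)u^2 + 1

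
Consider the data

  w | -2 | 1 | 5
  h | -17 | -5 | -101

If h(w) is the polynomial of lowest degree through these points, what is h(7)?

-197

Using Newton's divided-difference form:
h[-2,1] = (-5 - (-17)) / (1 - (-2)) = 4
h[1,5] = (-101 - (-5)) / (5 - 1) = -24
h[-2,1,5] = (-24 - 4) / (5 - (-2)) = -4
h(7) = -17 + 4·(9) + (-4)·(9)·(6) = -197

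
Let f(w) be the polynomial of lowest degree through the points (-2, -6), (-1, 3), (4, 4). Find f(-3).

-269/15

Using Newton's divided-difference form:
f[-2,-1] = (3 - (-6)) / (-1 - (-2)) = 9
f[-1,4] = (4 - 3) / (4 - (-1)) = 1/5
f[-2,-1,4] = (1/5 - 9) / (4 - (-2)) = -22/15
f(-3) = -6 + 9·(-1) + (-22/15)·(-1)·(-2) = -269/15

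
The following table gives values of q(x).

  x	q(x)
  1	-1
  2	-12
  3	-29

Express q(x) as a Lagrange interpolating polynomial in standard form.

q(x) = -3x^2 - 2x + 4

L_0(x) = (x - 2)(x - 3) / [2] = (1/2)x^2 - (5/2)x + 3
L_1(x) = (x - 1)(x - 3) / [-1] = -x^2 + 4x - 3
L_2(x) = (x - 1)(x - 2) / [2] = (1/2)x^2 - (3/2)x + 1
q(x) = (-1)·L_0 + (-12)·L_1 + (-29)·L_2
  (-1)·L_0(x) = -(1/2)x^2 + (5/2)x - 3
  (-12)·L_1(x) = 12x^2 - 48x + 36
  (-29)·L_2(x) = -(29/2)x^2 + (87/2)x - 29
Adding term by term: -3x^2 - 2x + 4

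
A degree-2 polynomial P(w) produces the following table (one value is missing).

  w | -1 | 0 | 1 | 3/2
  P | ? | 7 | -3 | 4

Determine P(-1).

The 3 known values determine P uniquely (degree ≤ 2).
Evaluate each Lagrange basis at w = -1:
L_0(-1) = (-2)·(-5/2)/[(-1)·(-3/2)] = 10/3
L_1(-1) = (-1)·(-5/2)/[(1)·(-1/2)] = -5
L_2(-1) = (-1)·(-2)/[(3/2)·(1/2)] = 8/3
Sum: 7·(10/3) + (-3)·(-5) + 4·(8/3) = 49

49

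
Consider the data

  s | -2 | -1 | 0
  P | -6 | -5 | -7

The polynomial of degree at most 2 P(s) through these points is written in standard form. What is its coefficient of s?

L_0(s) = (s + 1)s / [2] = (1/2)s^2 + (1/2)s
L_1(s) = (s + 2)s / [-1] = -s^2 - 2s
L_2(s) = (s + 2)(s + 1) / [2] = (1/2)s^2 + (3/2)s + 1
P(s) = (-6)·L_0 + (-5)·L_1 + (-7)·L_2
Only the coefficient of s is needed; take it from each L_i and combine:
(-6)·(1/2) + (-5)·(-2) + (-7)·(3/2) = -7/2

-7/2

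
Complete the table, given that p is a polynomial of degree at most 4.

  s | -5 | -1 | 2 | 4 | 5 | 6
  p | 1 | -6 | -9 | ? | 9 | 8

The 5 known values determine p uniquely (degree ≤ 4).
Evaluate each Lagrange basis at s = 4:
L_0(4) = (5)·(2)·(-1)·(-2)/[(-4)·(-7)·(-10)·(-11)] = 1/154
L_1(4) = (9)·(2)·(-1)·(-2)/[(4)·(-3)·(-6)·(-7)] = -1/14
L_2(4) = (9)·(5)·(-1)·(-2)/[(7)·(3)·(-3)·(-4)] = 5/14
L_3(4) = (9)·(5)·(2)·(-2)/[(10)·(6)·(3)·(-1)] = 1
L_4(4) = (9)·(5)·(2)·(-1)/[(11)·(7)·(4)·(1)] = -45/154
Sum: 1·(1/154) + (-6)·(-1/14) + (-9)·(5/14) + 9·(1) + 8·(-45/154) = 299/77

299/77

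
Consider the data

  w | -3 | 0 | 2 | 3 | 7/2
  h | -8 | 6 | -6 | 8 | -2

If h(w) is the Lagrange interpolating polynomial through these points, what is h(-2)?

20002/273

Evaluate each Lagrange basis at w = -2:
L_0(-2) = (-2)·(-4)·(-5)·(-11/2)/[(-3)·(-5)·(-6)·(-13/2)] = 44/117
L_1(-2) = (1)·(-4)·(-5)·(-11/2)/[(3)·(-2)·(-3)·(-7/2)] = 110/63
L_2(-2) = (1)·(-2)·(-5)·(-11/2)/[(5)·(2)·(-1)·(-3/2)] = -11/3
L_3(-2) = (1)·(-2)·(-4)·(-11/2)/[(6)·(3)·(1)·(-1/2)] = 44/9
L_4(-2) = (1)·(-2)·(-4)·(-5)/[(13/2)·(7/2)·(3/2)·(1/2)] = -640/273
Sum: (-8)·(44/117) + 6·(110/63) + (-6)·(-11/3) + 8·(44/9) + (-2)·(-640/273) = 20002/273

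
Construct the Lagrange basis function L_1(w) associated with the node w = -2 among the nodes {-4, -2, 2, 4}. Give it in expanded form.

L_1(w) = (w + 4)(w - 2)(w - 4) / [(2)·(-4)·(-6)]
       = (w^3 - 2w^2 - 16w + 32) / (48)

L_1(w) = (1/48)w^3 - (1/24)w^2 - (1/3)w + 2/3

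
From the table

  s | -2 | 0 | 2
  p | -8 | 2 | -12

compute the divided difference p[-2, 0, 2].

p[-2,0] = (2 - (-8)) / (0 - (-2)) = 5
p[0,2] = (-12 - 2) / (2 - 0) = -7
p[-2,0,2] = (-7 - 5) / (2 - (-2)) = -3

-3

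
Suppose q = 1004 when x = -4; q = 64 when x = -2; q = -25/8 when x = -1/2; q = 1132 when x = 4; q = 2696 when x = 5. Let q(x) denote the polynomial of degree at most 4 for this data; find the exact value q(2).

Evaluate each Lagrange basis at x = 2:
L_0(2) = (4)·(5/2)·(-2)·(-3)/[(-2)·(-7/2)·(-8)·(-9)] = 5/42
L_1(2) = (6)·(5/2)·(-2)·(-3)/[(2)·(-3/2)·(-6)·(-7)] = -5/7
L_2(2) = (6)·(4)·(-2)·(-3)/[(7/2)·(3/2)·(-9/2)·(-11/2)] = 256/231
L_3(2) = (6)·(4)·(5/2)·(-3)/[(8)·(6)·(9/2)·(-1)] = 5/6
L_4(2) = (6)·(4)·(5/2)·(-2)/[(9)·(7)·(11/2)·(1)] = -80/231
Sum: 1004·(5/42) + 64·(-5/7) + (-25/8)·(256/231) + 1132·(5/6) + 2696·(-80/231) = 80

80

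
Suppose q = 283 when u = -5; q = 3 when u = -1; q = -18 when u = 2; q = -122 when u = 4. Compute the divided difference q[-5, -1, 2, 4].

q[-5,-1] = (3 - 283) / (-1 - (-5)) = -70
q[-1,2] = (-18 - 3) / (2 - (-1)) = -7
q[2,4] = (-122 - (-18)) / (4 - 2) = -52
q[-5,-1,2] = (-7 - (-70)) / (2 - (-5)) = 9
q[-1,2,4] = (-52 - (-7)) / (4 - (-1)) = -9
q[-5,-1,2,4] = (-9 - 9) / (4 - (-5)) = -2

-2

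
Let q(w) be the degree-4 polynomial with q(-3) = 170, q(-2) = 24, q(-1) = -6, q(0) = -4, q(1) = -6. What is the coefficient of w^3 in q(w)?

-2

Build the Lagrange basis polynomials:
L_0(w) = (w + 2)(w + 1)w(w - 1) / [24] = (1/24)w^4 + (1/12)w^3 - (1/24)w^2 - (1/12)w
L_1(w) = (w + 3)(w + 1)w(w - 1) / [-6] = -(1/6)w^4 - (1/2)w^3 + (1/6)w^2 + (1/2)w
L_2(w) = (w + 3)(w + 2)w(w - 1) / [4] = (1/4)w^4 + w^3 + (1/4)w^2 - (3/2)w
L_3(w) = (w + 3)(w + 2)(w + 1)(w - 1) / [-6] = -(1/6)w^4 - (5/6)w^3 - (5/6)w^2 + (5/6)w + 1
L_4(w) = (w + 3)(w + 2)(w + 1)w / [24] = (1/24)w^4 + (1/4)w^3 + (11/24)w^2 + (1/4)w
q(w) = 170·L_0 + 24·L_1 + (-6)·L_2 + (-4)·L_3 + (-6)·L_4
Only the coefficient of w^3 is needed; take it from each L_i and combine:
170·(1/12) + 24·(-1/2) + (-6)·(1) + (-4)·(-5/6) + (-6)·(1/4) = -2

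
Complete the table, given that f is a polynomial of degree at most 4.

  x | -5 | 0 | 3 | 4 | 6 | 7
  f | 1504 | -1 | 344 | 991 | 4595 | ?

The 5 known values determine f uniquely (degree ≤ 4).
L_0(7) = (7)·(4)·(3)·(1)/[(-5)·(-8)·(-9)·(-11)] = 7/330
L_1(7) = (12)·(4)·(3)·(1)/[(5)·(-3)·(-4)·(-6)] = -2/5
L_2(7) = (12)·(7)·(3)·(1)/[(8)·(3)·(-1)·(-3)] = 7/2
L_3(7) = (12)·(7)·(4)·(1)/[(9)·(4)·(1)·(-2)] = -14/3
L_4(7) = (12)·(7)·(4)·(3)/[(11)·(6)·(3)·(2)] = 28/11
Sum: 1504·(7/330) + (-1)·(-2/5) + 344·(7/2) + 991·(-14/3) + 4595·(28/11) = 8308

8308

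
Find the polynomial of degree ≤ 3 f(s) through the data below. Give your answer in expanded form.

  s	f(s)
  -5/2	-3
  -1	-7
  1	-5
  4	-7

f(s) = -(58/273)s^3 + (47/91)s^2 + (331/273)s - 593/91

Newton's divided differences:
f[-5/2,-1] = (-7 - (-3)) / (-1 - (-5/2)) = -8/3
f[-1,1] = (-5 - (-7)) / (1 - (-1)) = 1
f[1,4] = (-7 - (-5)) / (4 - 1) = -2/3
f[-5/2,-1,1] = (1 - (-8/3)) / (1 - (-5/2)) = 22/21
f[-1,1,4] = (-2/3 - 1) / (4 - (-1)) = -1/3
f[-5/2,-1,1,4] = (-1/3 - 22/21) / (4 - (-5/2)) = -58/273
f(s) = -3 + (-8/3)·(s + 5/2) + (22/21)·(s + 5/2)(s + 1) + (-58/273)·(s + 5/2)(s + 1)(s - 1)
Expanding: f(s) = -(58/273)s^3 + (47/91)s^2 + (331/273)s - 593/91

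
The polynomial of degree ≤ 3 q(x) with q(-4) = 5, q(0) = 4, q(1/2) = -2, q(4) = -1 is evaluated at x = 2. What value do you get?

-316/21

Evaluate each Lagrange basis at x = 2:
L_0(2) = (2)·(3/2)·(-2)/[(-4)·(-9/2)·(-8)] = 1/24
L_1(2) = (6)·(3/2)·(-2)/[(4)·(-1/2)·(-4)] = -9/4
L_2(2) = (6)·(2)·(-2)/[(9/2)·(1/2)·(-7/2)] = 64/21
L_3(2) = (6)·(2)·(3/2)/[(8)·(4)·(7/2)] = 9/56
Sum: 5·(1/24) + 4·(-9/4) + (-2)·(64/21) + (-1)·(9/56) = -316/21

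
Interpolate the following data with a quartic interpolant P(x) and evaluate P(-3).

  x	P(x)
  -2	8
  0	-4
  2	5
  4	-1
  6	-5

Using Newton's divided-difference form:
P[-2,0] = (-4 - 8) / (0 - (-2)) = -6
P[0,2] = (5 - (-4)) / (2 - 0) = 9/2
P[2,4] = (-1 - 5) / (4 - 2) = -3
P[4,6] = (-5 - (-1)) / (6 - 4) = -2
P[-2,0,2] = (9/2 - (-6)) / (2 - (-2)) = 21/8
P[0,2,4] = (-3 - 9/2) / (4 - 0) = -15/8
P[2,4,6] = (-2 - (-3)) / (6 - 2) = 1/4
P[-2,0,2,4] = (-15/8 - 21/8) / (4 - (-2)) = -3/4
P[0,2,4,6] = (1/4 - (-15/8)) / (6 - 0) = 17/48
P[-2,0,2,4,6] = (17/48 - (-3/4)) / (6 - (-2)) = 53/384
P(-3) = 8 + (-6)·(-1) + (21/8)·(-1)·(-3) + (-3/4)·(-1)·(-3)·(-5) + (53/384)·(-1)·(-3)·(-5)·(-7) = 6095/128

6095/128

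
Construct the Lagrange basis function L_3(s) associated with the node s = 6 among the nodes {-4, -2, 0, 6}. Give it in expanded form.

L_3(s) = (1/480)s^3 + (1/80)s^2 + (1/60)s

L_3(s) = (s + 4)(s + 2)s / [(10)·(8)·(6)]
       = (s^3 + 6s^2 + 8s) / (480)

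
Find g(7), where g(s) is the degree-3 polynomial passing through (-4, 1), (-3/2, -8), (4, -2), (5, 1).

1847/260

Using Newton's divided-difference form:
g[-4,-3/2] = (-8 - 1) / (-3/2 - (-4)) = -18/5
g[-3/2,4] = (-2 - (-8)) / (4 - (-3/2)) = 12/11
g[4,5] = (1 - (-2)) / (5 - 4) = 3
g[-4,-3/2,4] = (12/11 - (-18/5)) / (4 - (-4)) = 129/220
g[-3/2,4,5] = (3 - 12/11) / (5 - (-3/2)) = 42/143
g[-4,-3/2,4,5] = (42/143 - 129/220) / (5 - (-4)) = -93/2860
g(7) = 1 + (-18/5)·(11) + (129/220)·(11)·(17/2) + (-93/2860)·(11)·(17/2)·(3) = 1847/260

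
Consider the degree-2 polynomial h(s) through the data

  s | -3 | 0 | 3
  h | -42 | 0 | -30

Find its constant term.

0

Build the Lagrange basis polynomials:
L_0(s) = s(s - 3) / [18] = (1/18)s^2 - (1/6)s
L_1(s) = (s + 3)(s - 3) / [-9] = -(1/9)s^2 + 1
L_2(s) = (s + 3)s / [18] = (1/18)s^2 + (1/6)s
h(s) = (-42)·L_0 + 0·L_1 + (-30)·L_2
Only the constant term is needed; take it from each L_i and combine:
(-42)·(0) + 0·(1) + (-30)·(0) = 0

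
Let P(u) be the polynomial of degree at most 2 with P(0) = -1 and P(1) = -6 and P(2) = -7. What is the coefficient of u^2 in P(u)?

The leading coefficient equals the top divided difference P[0,1,2].
P[0,1] = (-6 - (-1)) / (1 - 0) = -5
P[1,2] = (-7 - (-6)) / (2 - 1) = -1
P[0,1,2] = (-1 - (-5)) / (2 - 0) = 2

2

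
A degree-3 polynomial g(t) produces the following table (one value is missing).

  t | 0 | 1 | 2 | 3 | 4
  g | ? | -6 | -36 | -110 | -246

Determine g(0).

-2

The 4 known values determine g uniquely (degree ≤ 3).
Evaluate each Lagrange basis at t = 0:
L_0(0) = (-2)·(-3)·(-4)/[(-1)·(-2)·(-3)] = 4
L_1(0) = (-1)·(-3)·(-4)/[(1)·(-1)·(-2)] = -6
L_2(0) = (-1)·(-2)·(-4)/[(2)·(1)·(-1)] = 4
L_3(0) = (-1)·(-2)·(-3)/[(3)·(2)·(1)] = -1
Sum: (-6)·(4) + (-36)·(-6) + (-110)·(4) + (-246)·(-1) = -2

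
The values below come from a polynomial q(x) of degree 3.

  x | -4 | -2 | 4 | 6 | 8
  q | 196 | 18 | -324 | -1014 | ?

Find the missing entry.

-2312

The 4 known values determine q uniquely (degree ≤ 3).
L_0(8) = (10)·(4)·(2)/[(-2)·(-8)·(-10)] = -1/2
L_1(8) = (12)·(4)·(2)/[(2)·(-6)·(-8)] = 1
L_2(8) = (12)·(10)·(2)/[(8)·(6)·(-2)] = -5/2
L_3(8) = (12)·(10)·(4)/[(10)·(8)·(2)] = 3
Sum: 196·(-1/2) + 18·(1) + (-324)·(-5/2) + (-1014)·(3) = -2312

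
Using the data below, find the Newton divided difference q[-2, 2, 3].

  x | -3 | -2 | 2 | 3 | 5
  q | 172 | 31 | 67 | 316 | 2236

q[-2,2] = (67 - 31) / (2 - (-2)) = 9
q[2,3] = (316 - 67) / (3 - 2) = 249
q[-2,2,3] = (249 - 9) / (3 - (-2)) = 48

48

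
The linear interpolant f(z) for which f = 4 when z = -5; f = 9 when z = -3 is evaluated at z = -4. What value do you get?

13/2

Evaluate each Lagrange basis at z = -4:
L_0(-4) = (-1)/[(-2)] = 1/2
L_1(-4) = (1)/[(2)] = 1/2
Sum: 4·(1/2) + 9·(1/2) = 13/2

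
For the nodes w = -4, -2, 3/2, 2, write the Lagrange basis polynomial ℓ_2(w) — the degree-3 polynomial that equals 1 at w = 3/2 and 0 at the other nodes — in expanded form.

ℓ_2(w) = -(8/77)w^3 - (32/77)w^2 + (32/77)w + 128/77

ℓ_2(w) = (w + 4)(w + 2)(w - 2) / [(11/2)·(7/2)·(-1/2)]
       = (w^3 + 4w^2 - 4w - 16) / (-77/8)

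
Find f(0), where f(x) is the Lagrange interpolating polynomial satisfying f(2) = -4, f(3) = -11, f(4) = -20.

Evaluate each Lagrange basis at x = 0:
L_0(0) = (-3)·(-4)/[(-1)·(-2)] = 6
L_1(0) = (-2)·(-4)/[(1)·(-1)] = -8
L_2(0) = (-2)·(-3)/[(2)·(1)] = 3
Sum: (-4)·(6) + (-11)·(-8) + (-20)·(3) = 4

4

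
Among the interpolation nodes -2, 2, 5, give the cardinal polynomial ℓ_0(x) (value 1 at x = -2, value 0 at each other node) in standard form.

ℓ_0(x) = (1/28)x^2 - (1/4)x + 5/14

ℓ_0(x) = (x - 2)(x - 5) / [(-4)·(-7)]
       = (x^2 - 7x + 10) / (28)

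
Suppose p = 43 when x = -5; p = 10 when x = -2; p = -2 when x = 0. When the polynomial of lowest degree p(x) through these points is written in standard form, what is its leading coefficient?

The leading coefficient equals the top divided difference p[-5,-2,0].
p[-5,-2] = (10 - 43) / (-2 - (-5)) = -11
p[-2,0] = (-2 - 10) / (0 - (-2)) = -6
p[-5,-2,0] = (-6 - (-11)) / (0 - (-5)) = 1

1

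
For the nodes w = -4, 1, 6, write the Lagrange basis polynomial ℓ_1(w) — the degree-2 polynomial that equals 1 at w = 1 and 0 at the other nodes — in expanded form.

ℓ_1(w) = (w + 4)(w - 6) / [(5)·(-5)]
       = (w^2 - 2w - 24) / (-25)

ℓ_1(w) = -(1/25)w^2 + (2/25)w + 24/25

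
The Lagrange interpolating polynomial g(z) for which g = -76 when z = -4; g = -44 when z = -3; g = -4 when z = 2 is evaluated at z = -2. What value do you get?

Evaluate each Lagrange basis at z = -2:
L_0(-2) = (1)·(-4)/[(-1)·(-6)] = -2/3
L_1(-2) = (2)·(-4)/[(1)·(-5)] = 8/5
L_2(-2) = (2)·(1)/[(6)·(5)] = 1/15
Sum: (-76)·(-2/3) + (-44)·(8/5) + (-4)·(1/15) = -20

-20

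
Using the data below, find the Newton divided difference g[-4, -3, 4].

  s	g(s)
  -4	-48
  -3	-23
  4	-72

g[-4,-3] = (-23 - (-48)) / (-3 - (-4)) = 25
g[-3,4] = (-72 - (-23)) / (4 - (-3)) = -7
g[-4,-3,4] = (-7 - 25) / (4 - (-4)) = -4

-4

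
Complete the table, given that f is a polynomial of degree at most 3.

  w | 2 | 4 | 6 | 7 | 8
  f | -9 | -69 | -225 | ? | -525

The 4 known values determine f uniquely (degree ≤ 3).
L_0(7) = (3)·(1)·(-1)/[(-2)·(-4)·(-6)] = 1/16
L_1(7) = (5)·(1)·(-1)/[(2)·(-2)·(-4)] = -5/16
L_2(7) = (5)·(3)·(-1)/[(4)·(2)·(-2)] = 15/16
L_3(7) = (5)·(3)·(1)/[(6)·(4)·(2)] = 5/16
Sum: (-9)·(1/16) + (-69)·(-5/16) + (-225)·(15/16) + (-525)·(5/16) = -354

-354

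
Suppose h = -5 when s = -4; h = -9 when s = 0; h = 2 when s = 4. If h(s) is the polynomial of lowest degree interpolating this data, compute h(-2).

-71/8

Evaluate each Lagrange basis at s = -2:
L_0(-2) = (-2)·(-6)/[(-4)·(-8)] = 3/8
L_1(-2) = (2)·(-6)/[(4)·(-4)] = 3/4
L_2(-2) = (2)·(-2)/[(8)·(4)] = -1/8
Sum: (-5)·(3/8) + (-9)·(3/4) + 2·(-1/8) = -71/8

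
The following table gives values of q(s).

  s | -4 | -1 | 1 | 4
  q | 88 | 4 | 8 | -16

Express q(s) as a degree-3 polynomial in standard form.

Newton's divided differences:
q[-4,-1] = (4 - 88) / (-1 - (-4)) = -28
q[-1,1] = (8 - 4) / (1 - (-1)) = 2
q[1,4] = (-16 - 8) / (4 - 1) = -8
q[-4,-1,1] = (2 - (-28)) / (1 - (-4)) = 6
q[-1,1,4] = (-8 - 2) / (4 - (-1)) = -2
q[-4,-1,1,4] = (-2 - 6) / (4 - (-4)) = -1
q(s) = 88 + (-28)·(s + 4) + 6·(s + 4)(s + 1) + (-1)·(s + 4)(s + 1)(s - 1)
Expanding: q(s) = -s^3 + 2s^2 + 3s + 4

q(s) = -s^3 + 2s^2 + 3s + 4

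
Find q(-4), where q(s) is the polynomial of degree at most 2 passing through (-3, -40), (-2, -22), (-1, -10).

Using Newton's divided-difference form:
q[-3,-2] = (-22 - (-40)) / (-2 - (-3)) = 18
q[-2,-1] = (-10 - (-22)) / (-1 - (-2)) = 12
q[-3,-2,-1] = (12 - 18) / (-1 - (-3)) = -3
q(-4) = -40 + 18·(-1) + (-3)·(-1)·(-2) = -64

-64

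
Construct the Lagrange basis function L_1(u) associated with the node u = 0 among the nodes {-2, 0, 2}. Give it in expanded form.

L_1(u) = (u + 2)(u - 2) / [(2)·(-2)]
       = (u^2 - 4) / (-4)

L_1(u) = -(1/4)u^2 + 1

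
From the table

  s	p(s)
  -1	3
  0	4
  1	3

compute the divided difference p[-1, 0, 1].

p[-1,0] = (4 - 3) / (0 - (-1)) = 1
p[0,1] = (3 - 4) / (1 - 0) = -1
p[-1,0,1] = (-1 - 1) / (1 - (-1)) = -1

-1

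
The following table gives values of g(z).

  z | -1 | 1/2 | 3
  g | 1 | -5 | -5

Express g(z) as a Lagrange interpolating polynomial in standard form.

g(z) = z^2 - (7/2)z - 7/2

Build the Lagrange basis polynomials:
L_0(z) = (z - 1/2)(z - 3) / [6] = (1/6)z^2 - (7/12)z + 1/4
L_1(z) = (z + 1)(z - 3) / [-15/4] = -(4/15)z^2 + (8/15)z + 4/5
L_2(z) = (z + 1)(z - 1/2) / [10] = (1/10)z^2 + (1/20)z - 1/20
g(z) = 1·L_0 + (-5)·L_1 + (-5)·L_2
  1·L_0(z) = (1/6)z^2 - (7/12)z + 1/4
  (-5)·L_1(z) = (4/3)z^2 - (8/3)z - 4
  (-5)·L_2(z) = -(1/2)z^2 - (1/4)z + 1/4
Adding term by term: z^2 - (7/2)z - 7/2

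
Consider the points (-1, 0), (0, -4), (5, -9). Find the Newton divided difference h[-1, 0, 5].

1/2

h[-1,0] = (-4 - 0) / (0 - (-1)) = -4
h[0,5] = (-9 - (-4)) / (5 - 0) = -1
h[-1,0,5] = (-1 - (-4)) / (5 - (-1)) = 1/2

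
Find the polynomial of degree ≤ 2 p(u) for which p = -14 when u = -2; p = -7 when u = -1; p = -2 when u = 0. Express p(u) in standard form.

Newton's divided differences:
p[-2,-1] = (-7 - (-14)) / (-1 - (-2)) = 7
p[-1,0] = (-2 - (-7)) / (0 - (-1)) = 5
p[-2,-1,0] = (5 - 7) / (0 - (-2)) = -1
p(u) = -14 + 7·(u + 2) + (-1)·(u + 2)(u + 1)
Expanding: p(u) = -u^2 + 4u - 2

p(u) = -u^2 + 4u - 2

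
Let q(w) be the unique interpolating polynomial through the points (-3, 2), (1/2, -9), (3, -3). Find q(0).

Evaluate each Lagrange basis at w = 0:
L_0(0) = (-1/2)·(-3)/[(-7/2)·(-6)] = 1/14
L_1(0) = (3)·(-3)/[(7/2)·(-5/2)] = 36/35
L_2(0) = (3)·(-1/2)/[(6)·(5/2)] = -1/10
Sum: 2·(1/14) + (-9)·(36/35) + (-3)·(-1/10) = -617/70

-617/70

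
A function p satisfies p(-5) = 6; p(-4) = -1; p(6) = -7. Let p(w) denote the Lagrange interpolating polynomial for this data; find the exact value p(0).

Evaluate each Lagrange basis at w = 0:
L_0(0) = (4)·(-6)/[(-1)·(-11)] = -24/11
L_1(0) = (5)·(-6)/[(1)·(-10)] = 3
L_2(0) = (5)·(4)/[(11)·(10)] = 2/11
Sum: 6·(-24/11) + (-1)·(3) + (-7)·(2/11) = -191/11

-191/11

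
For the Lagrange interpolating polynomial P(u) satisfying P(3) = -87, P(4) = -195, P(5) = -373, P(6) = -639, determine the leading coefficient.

L_0(u) = (u - 4)(u - 5)(u - 6) / [-6] = -(1/6)u^3 + (5/2)u^2 - (37/3)u + 20
L_1(u) = (u - 3)(u - 5)(u - 6) / [2] = (1/2)u^3 - 7u^2 + (63/2)u - 45
L_2(u) = (u - 3)(u - 4)(u - 6) / [-2] = -(1/2)u^3 + (13/2)u^2 - 27u + 36
L_3(u) = (u - 3)(u - 4)(u - 5) / [6] = (1/6)u^3 - 2u^2 + (47/6)u - 10
P(u) = (-87)·L_0 + (-195)·L_1 + (-373)·L_2 + (-639)·L_3
Only the coefficient of u^3 is needed; take it from each L_i and combine:
(-87)·(-1/6) + (-195)·(1/2) + (-373)·(-1/2) + (-639)·(1/6) = -3

-3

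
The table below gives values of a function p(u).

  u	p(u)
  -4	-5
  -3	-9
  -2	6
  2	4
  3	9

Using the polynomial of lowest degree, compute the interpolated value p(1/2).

325/16

L_0(1/2) = (7/2)·(5/2)·(-3/2)·(-5/2)/[(-1)·(-2)·(-6)·(-7)] = 25/64
L_1(1/2) = (9/2)·(5/2)·(-3/2)·(-5/2)/[(1)·(-1)·(-5)·(-6)] = -45/32
L_2(1/2) = (9/2)·(7/2)·(-3/2)·(-5/2)/[(2)·(1)·(-4)·(-5)] = 189/128
L_3(1/2) = (9/2)·(7/2)·(5/2)·(-5/2)/[(6)·(5)·(4)·(-1)] = 105/128
L_4(1/2) = (9/2)·(7/2)·(5/2)·(-3/2)/[(7)·(6)·(5)·(1)] = -9/32
Sum: (-5)·(25/64) + (-9)·(-45/32) + 6·(189/128) + 4·(105/128) + 9·(-9/32) = 325/16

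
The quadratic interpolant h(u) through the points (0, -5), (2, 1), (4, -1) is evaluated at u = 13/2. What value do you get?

-59/4

Evaluate each Lagrange basis at u = 13/2:
L_0(13/2) = (9/2)·(5/2)/[(-2)·(-4)] = 45/32
L_1(13/2) = (13/2)·(5/2)/[(2)·(-2)] = -65/16
L_2(13/2) = (13/2)·(9/2)/[(4)·(2)] = 117/32
Sum: (-5)·(45/32) + 1·(-65/16) + (-1)·(117/32) = -59/4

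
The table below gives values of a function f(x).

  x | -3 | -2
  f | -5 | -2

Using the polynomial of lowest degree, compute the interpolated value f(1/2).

L_0(1/2) = (5/2)/[(-1)] = -5/2
L_1(1/2) = (7/2)/[(1)] = 7/2
Sum: (-5)·(-5/2) + (-2)·(7/2) = 11/2

11/2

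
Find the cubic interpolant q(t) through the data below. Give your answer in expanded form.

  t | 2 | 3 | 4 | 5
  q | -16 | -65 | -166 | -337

L_0(t) = (t - 3)(t - 4)(t - 5) / [-6] = -(1/6)t^3 + 2t^2 - (47/6)t + 10
L_1(t) = (t - 2)(t - 4)(t - 5) / [2] = (1/2)t^3 - (11/2)t^2 + 19t - 20
L_2(t) = (t - 2)(t - 3)(t - 5) / [-2] = -(1/2)t^3 + 5t^2 - (31/2)t + 15
L_3(t) = (t - 2)(t - 3)(t - 4) / [6] = (1/6)t^3 - (3/2)t^2 + (13/3)t - 4
q(t) = (-16)·L_0 + (-65)·L_1 + (-166)·L_2 + (-337)·L_3
  (-16)·L_0(t) = (8/3)t^3 - 32t^2 + (376/3)t - 160
  (-65)·L_1(t) = -(65/2)t^3 + (715/2)t^2 - 1235t + 1300
  (-166)·L_2(t) = 83t^3 - 830t^2 + 2573t - 2490
  (-337)·L_3(t) = -(337/6)t^3 + (1011/2)t^2 - (4381/3)t + 1348
Adding term by term: -3t^3 + t^2 + 3t - 2

q(t) = -3t^3 + t^2 + 3t - 2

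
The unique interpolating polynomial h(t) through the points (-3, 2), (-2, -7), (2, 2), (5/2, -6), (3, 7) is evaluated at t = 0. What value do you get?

1189/22

L_0(0) = (2)·(-2)·(-5/2)·(-3)/[(-1)·(-5)·(-11/2)·(-6)] = -2/11
L_1(0) = (3)·(-2)·(-5/2)·(-3)/[(1)·(-4)·(-9/2)·(-5)] = 1/2
L_2(0) = (3)·(2)·(-5/2)·(-3)/[(5)·(4)·(-1/2)·(-1)] = 9/2
L_3(0) = (3)·(2)·(-2)·(-3)/[(11/2)·(9/2)·(1/2)·(-1/2)] = -64/11
L_4(0) = (3)·(2)·(-2)·(-5/2)/[(6)·(5)·(1)·(1/2)] = 2
Sum: 2·(-2/11) + (-7)·(1/2) + 2·(9/2) + (-6)·(-64/11) + 7·(2) = 1189/22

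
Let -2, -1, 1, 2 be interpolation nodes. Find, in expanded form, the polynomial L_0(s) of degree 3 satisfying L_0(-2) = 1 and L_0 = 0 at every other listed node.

L_0(s) = (s + 1)(s - 1)(s - 2) / [(-1)·(-3)·(-4)]
       = (s^3 - 2s^2 - s + 2) / (-12)

L_0(s) = -(1/12)s^3 + (1/6)s^2 + (1/12)s - 1/6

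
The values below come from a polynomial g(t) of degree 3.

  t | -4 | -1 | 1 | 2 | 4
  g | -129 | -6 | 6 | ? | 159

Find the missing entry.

27

The 4 known values determine g uniquely (degree ≤ 3).
L_0(2) = (3)·(1)·(-2)/[(-3)·(-5)·(-8)] = 1/20
L_1(2) = (6)·(1)·(-2)/[(3)·(-2)·(-5)] = -2/5
L_2(2) = (6)·(3)·(-2)/[(5)·(2)·(-3)] = 6/5
L_3(2) = (6)·(3)·(1)/[(8)·(5)·(3)] = 3/20
Sum: (-129)·(1/20) + (-6)·(-2/5) + 6·(6/5) + 159·(3/20) = 27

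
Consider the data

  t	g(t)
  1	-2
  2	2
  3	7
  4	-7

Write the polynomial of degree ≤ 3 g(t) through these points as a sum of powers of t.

g(t) = -(10/3)t^3 + (41/2)t^2 - (205/6)t + 15

Newton's divided differences:
g[1,2] = (2 - (-2)) / (2 - 1) = 4
g[2,3] = (7 - 2) / (3 - 2) = 5
g[3,4] = (-7 - 7) / (4 - 3) = -14
g[1,2,3] = (5 - 4) / (3 - 1) = 1/2
g[2,3,4] = (-14 - 5) / (4 - 2) = -19/2
g[1,2,3,4] = (-19/2 - 1/2) / (4 - 1) = -10/3
g(t) = -2 + 4·(t - 1) + (1/2)·(t - 1)(t - 2) + (-10/3)·(t - 1)(t - 2)(t - 3)
Expanding: g(t) = -(10/3)t^3 + (41/2)t^2 - (205/6)t + 15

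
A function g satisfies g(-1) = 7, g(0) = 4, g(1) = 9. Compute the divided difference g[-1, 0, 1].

g[-1,0] = (4 - 7) / (0 - (-1)) = -3
g[0,1] = (9 - 4) / (1 - 0) = 5
g[-1,0,1] = (5 - (-3)) / (1 - (-1)) = 4

4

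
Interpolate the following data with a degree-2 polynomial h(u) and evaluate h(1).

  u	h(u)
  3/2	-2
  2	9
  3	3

Using Newton's divided-difference form:
h[3/2,2] = (9 - (-2)) / (2 - 3/2) = 22
h[2,3] = (3 - 9) / (3 - 2) = -6
h[3/2,2,3] = (-6 - 22) / (3 - 3/2) = -56/3
h(1) = -2 + 22·(-1/2) + (-56/3)·(-1/2)·(-1) = -67/3

-67/3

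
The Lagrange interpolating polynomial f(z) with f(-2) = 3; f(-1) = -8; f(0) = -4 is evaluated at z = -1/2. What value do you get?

Evaluate each Lagrange basis at z = -1/2:
L_0(-1/2) = (1/2)·(-1/2)/[(-1)·(-2)] = -1/8
L_1(-1/2) = (3/2)·(-1/2)/[(1)·(-1)] = 3/4
L_2(-1/2) = (3/2)·(1/2)/[(2)·(1)] = 3/8
Sum: 3·(-1/8) + (-8)·(3/4) + (-4)·(3/8) = -63/8

-63/8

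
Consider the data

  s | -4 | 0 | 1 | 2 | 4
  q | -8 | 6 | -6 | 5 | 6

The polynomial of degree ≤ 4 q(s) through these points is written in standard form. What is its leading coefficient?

-371/480

The leading coefficient equals the top divided difference q[-4,0,1,2,4].
q[-4,0] = (6 - (-8)) / (0 - (-4)) = 7/2
q[0,1] = (-6 - 6) / (1 - 0) = -12
q[1,2] = (5 - (-6)) / (2 - 1) = 11
q[2,4] = (6 - 5) / (4 - 2) = 1/2
q[-4,0,1] = (-12 - 7/2) / (1 - (-4)) = -31/10
q[0,1,2] = (11 - (-12)) / (2 - 0) = 23/2
q[1,2,4] = (1/2 - 11) / (4 - 1) = -7/2
q[-4,0,1,2] = (23/2 - (-31/10)) / (2 - (-4)) = 73/30
q[0,1,2,4] = (-7/2 - 23/2) / (4 - 0) = -15/4
q[-4,0,1,2,4] = (-15/4 - 73/30) / (4 - (-4)) = -371/480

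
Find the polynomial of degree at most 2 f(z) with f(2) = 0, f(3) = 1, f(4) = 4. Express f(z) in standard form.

f(z) = z^2 - 4z + 4

Newton's divided differences:
f[2,3] = (1 - 0) / (3 - 2) = 1
f[3,4] = (4 - 1) / (4 - 3) = 3
f[2,3,4] = (3 - 1) / (4 - 2) = 1
f(z) = 1·(z - 2) + 1·(z - 2)(z - 3)
Expanding: f(z) = z^2 - 4z + 4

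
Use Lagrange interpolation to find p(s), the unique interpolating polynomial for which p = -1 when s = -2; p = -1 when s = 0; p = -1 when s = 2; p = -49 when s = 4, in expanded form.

p(s) = -s^3 + 4s - 1

Build the Lagrange basis polynomials:
L_0(s) = s(s - 2)(s - 4) / [-48] = -(1/48)s^3 + (1/8)s^2 - (1/6)s
L_1(s) = (s + 2)(s - 2)(s - 4) / [16] = (1/16)s^3 - (1/4)s^2 - (1/4)s + 1
L_2(s) = (s + 2)s(s - 4) / [-16] = -(1/16)s^3 + (1/8)s^2 + (1/2)s
L_3(s) = (s + 2)s(s - 2) / [48] = (1/48)s^3 - (1/12)s
p(s) = (-1)·L_0 + (-1)·L_1 + (-1)·L_2 + (-49)·L_3
  (-1)·L_0(s) = (1/48)s^3 - (1/8)s^2 + (1/6)s
  (-1)·L_1(s) = -(1/16)s^3 + (1/4)s^2 + (1/4)s - 1
  (-1)·L_2(s) = (1/16)s^3 - (1/8)s^2 - (1/2)s
  (-49)·L_3(s) = -(49/48)s^3 + (49/12)s
Adding term by term: -s^3 + 4s - 1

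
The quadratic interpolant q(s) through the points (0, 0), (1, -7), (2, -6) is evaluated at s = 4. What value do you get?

20

L_0(4) = (3)·(2)/[(-1)·(-2)] = 3
L_1(4) = (4)·(2)/[(1)·(-1)] = -8
L_2(4) = (4)·(3)/[(2)·(1)] = 6
Sum: 0 + (-7)·(-8) + (-6)·(6) = 20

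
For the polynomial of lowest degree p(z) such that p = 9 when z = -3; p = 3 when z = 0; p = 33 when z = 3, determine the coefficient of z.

L_0(z) = z(z - 3) / [18] = (1/18)z^2 - (1/6)z
L_1(z) = (z + 3)(z - 3) / [-9] = -(1/9)z^2 + 1
L_2(z) = (z + 3)z / [18] = (1/18)z^2 + (1/6)z
p(z) = 9·L_0 + 3·L_1 + 33·L_2
Only the coefficient of z is needed; take it from each L_i and combine:
9·(-1/6) + 3·(0) + 33·(1/6) = 4

4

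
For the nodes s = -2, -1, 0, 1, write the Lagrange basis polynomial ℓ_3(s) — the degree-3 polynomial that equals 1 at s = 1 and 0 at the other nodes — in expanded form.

ℓ_3(s) = (1/6)s^3 + (1/2)s^2 + (1/3)s

ℓ_3(s) = (s + 2)(s + 1)s / [(3)·(2)·(1)]
       = (s^3 + 3s^2 + 2s) / (6)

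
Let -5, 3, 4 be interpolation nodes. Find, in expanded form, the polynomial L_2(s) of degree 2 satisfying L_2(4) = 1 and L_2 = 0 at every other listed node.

L_2(s) = (s + 5)(s - 3) / [(9)·(1)]
       = (s^2 + 2s - 15) / (9)

L_2(s) = (1/9)s^2 + (2/9)s - 5/3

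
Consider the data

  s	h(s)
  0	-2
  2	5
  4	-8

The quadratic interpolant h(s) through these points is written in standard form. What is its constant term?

-2

L_0(s) = (s - 2)(s - 4) / [8] = (1/8)s^2 - (3/4)s + 1
L_1(s) = s(s - 4) / [-4] = -(1/4)s^2 + s
L_2(s) = s(s - 2) / [8] = (1/8)s^2 - (1/4)s
h(s) = (-2)·L_0 + 5·L_1 + (-8)·L_2
Only the constant term is needed; take it from each L_i and combine:
(-2)·(1) + 5·(0) + (-8)·(0) = -2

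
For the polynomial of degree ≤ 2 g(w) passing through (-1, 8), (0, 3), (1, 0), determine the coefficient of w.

Build the Lagrange basis polynomials:
L_0(w) = w(w - 1) / [2] = (1/2)w^2 - (1/2)w
L_1(w) = (w + 1)(w - 1) / [-1] = -w^2 + 1
L_2(w) = (w + 1)w / [2] = (1/2)w^2 + (1/2)w
g(w) = 8·L_0 + 3·L_1 + 0·L_2
Only the coefficient of w is needed; take it from each L_i and combine:
8·(-1/2) + 3·(0) + 0·(1/2) = -4

-4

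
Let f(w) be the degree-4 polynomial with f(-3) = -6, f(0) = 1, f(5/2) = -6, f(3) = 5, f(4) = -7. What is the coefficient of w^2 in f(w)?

Build the Lagrange basis polynomials:
L_0(w) = w(w - 5/2)(w - 3)(w - 4) / [693] = (1/693)w^4 - (19/1386)w^3 + (59/1386)w^2 - (10/231)w
L_1(w) = (w + 3)(w - 5/2)(w - 3)(w - 4) / [-90] = -(1/90)w^4 + (13/180)w^3 - (1/90)w^2 - (13/20)w + 1
L_2(w) = (w + 3)w(w - 3)(w - 4) / [165/16] = (16/165)w^4 - (64/165)w^3 - (48/55)w^2 + (192/55)w
L_3(w) = (w + 3)w(w - 5/2)(w - 4) / [-9] = -(1/9)w^4 + (7/18)w^3 + (19/18)w^2 - (10/3)w
L_4(w) = (w + 3)w(w - 5/2)(w - 3) / [42] = (1/42)w^4 - (5/84)w^3 - (3/14)w^2 + (15/28)w
f(w) = (-6)·L_0 + 1·L_1 + (-6)·L_2 + 5·L_3 + (-7)·L_4
Only the coefficient of w^2 is needed; take it from each L_i and combine:
(-6)·(59/1386) + 1·(-1/90) + (-6)·(-48/55) + 5·(19/18) + (-7)·(-3/14) = 2467/210

2467/210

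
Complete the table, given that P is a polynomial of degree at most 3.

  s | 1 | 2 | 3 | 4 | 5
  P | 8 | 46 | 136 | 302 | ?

The 4 known values determine P uniquely (degree ≤ 3).
L_0(5) = (3)·(2)·(1)/[(-1)·(-2)·(-3)] = -1
L_1(5) = (4)·(2)·(1)/[(1)·(-1)·(-2)] = 4
L_2(5) = (4)·(3)·(1)/[(2)·(1)·(-1)] = -6
L_3(5) = (4)·(3)·(2)/[(3)·(2)·(1)] = 4
Sum: 8·(-1) + 46·(4) + 136·(-6) + 302·(4) = 568

568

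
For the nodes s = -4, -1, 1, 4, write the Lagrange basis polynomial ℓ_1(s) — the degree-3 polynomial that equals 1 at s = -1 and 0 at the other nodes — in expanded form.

ℓ_1(s) = (s + 4)(s - 1)(s - 4) / [(3)·(-2)·(-5)]
       = (s^3 - s^2 - 16s + 16) / (30)

ℓ_1(s) = (1/30)s^3 - (1/30)s^2 - (8/15)s + 8/15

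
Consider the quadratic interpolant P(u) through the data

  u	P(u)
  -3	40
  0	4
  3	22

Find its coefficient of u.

-3

Build the Lagrange basis polynomials:
L_0(u) = u(u - 3) / [18] = (1/18)u^2 - (1/6)u
L_1(u) = (u + 3)(u - 3) / [-9] = -(1/9)u^2 + 1
L_2(u) = (u + 3)u / [18] = (1/18)u^2 + (1/6)u
P(u) = 40·L_0 + 4·L_1 + 22·L_2
Only the coefficient of u is needed; take it from each L_i and combine:
40·(-1/6) + 4·(0) + 22·(1/6) = -3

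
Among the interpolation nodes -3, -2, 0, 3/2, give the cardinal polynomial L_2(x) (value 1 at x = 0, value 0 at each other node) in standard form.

L_2(x) = (x + 3)(x + 2)(x - 3/2) / [(3)·(2)·(-3/2)]
       = (x^3 + (7/2)x^2 - (3/2)x - 9) / (-9)

L_2(x) = -(1/9)x^3 - (7/18)x^2 + (1/6)x + 1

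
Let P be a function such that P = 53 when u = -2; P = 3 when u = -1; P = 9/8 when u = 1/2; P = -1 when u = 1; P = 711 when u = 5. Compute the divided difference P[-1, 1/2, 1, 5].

P[-1,1/2] = (9/8 - 3) / (1/2 - (-1)) = -5/4
P[1/2,1] = (-1 - 9/8) / (1 - 1/2) = -17/4
P[1,5] = (711 - (-1)) / (5 - 1) = 178
P[-1,1/2,1] = (-17/4 - (-5/4)) / (1 - (-1)) = -3/2
P[1/2,1,5] = (178 - (-17/4)) / (5 - 1/2) = 81/2
P[-1,1/2,1,5] = (81/2 - (-3/2)) / (5 - (-1)) = 7

7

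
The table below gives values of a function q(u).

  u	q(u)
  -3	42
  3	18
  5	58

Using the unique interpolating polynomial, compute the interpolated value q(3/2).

15/4

Using Newton's divided-difference form:
q[-3,3] = (18 - 42) / (3 - (-3)) = -4
q[3,5] = (58 - 18) / (5 - 3) = 20
q[-3,3,5] = (20 - (-4)) / (5 - (-3)) = 3
q(3/2) = 42 + (-4)·(9/2) + 3·(9/2)·(-3/2) = 15/4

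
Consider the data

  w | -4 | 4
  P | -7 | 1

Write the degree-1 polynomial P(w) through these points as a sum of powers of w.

P(w) = w - 3

Build the Lagrange basis polynomials:
L_0(w) = (w - 4) / [-8] = -(1/8)w + 1/2
L_1(w) = (w + 4) / [8] = (1/8)w + 1/2
P(w) = (-7)·L_0 + 1·L_1
  (-7)·L_0(w) = (7/8)w - 7/2
  1·L_1(w) = (1/8)w + 1/2
Adding term by term: w - 3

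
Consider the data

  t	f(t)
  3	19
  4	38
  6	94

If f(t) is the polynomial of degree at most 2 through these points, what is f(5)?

63

Evaluate each Lagrange basis at t = 5:
L_0(5) = (1)·(-1)/[(-1)·(-3)] = -1/3
L_1(5) = (2)·(-1)/[(1)·(-2)] = 1
L_2(5) = (2)·(1)/[(3)·(2)] = 1/3
Sum: 19·(-1/3) + 38·(1) + 94·(1/3) = 63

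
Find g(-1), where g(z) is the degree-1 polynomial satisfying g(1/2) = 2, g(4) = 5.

5/7

Evaluate each Lagrange basis at z = -1:
L_0(-1) = (-5)/[(-7/2)] = 10/7
L_1(-1) = (-3/2)/[(7/2)] = -3/7
Sum: 2·(10/7) + 5·(-3/7) = 5/7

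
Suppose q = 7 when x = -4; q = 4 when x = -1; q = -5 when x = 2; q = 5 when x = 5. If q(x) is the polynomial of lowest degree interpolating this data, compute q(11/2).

13309/1296

Using Newton's divided-difference form:
q[-4,-1] = (4 - 7) / (-1 - (-4)) = -1
q[-1,2] = (-5 - 4) / (2 - (-1)) = -3
q[2,5] = (5 - (-5)) / (5 - 2) = 10/3
q[-4,-1,2] = (-3 - (-1)) / (2 - (-4)) = -1/3
q[-1,2,5] = (10/3 - (-3)) / (5 - (-1)) = 19/18
q[-4,-1,2,5] = (19/18 - (-1/3)) / (5 - (-4)) = 25/162
q(11/2) = 7 + (-1)·(19/2) + (-1/3)·(19/2)·(13/2) + (25/162)·(19/2)·(13/2)·(7/2) = 13309/1296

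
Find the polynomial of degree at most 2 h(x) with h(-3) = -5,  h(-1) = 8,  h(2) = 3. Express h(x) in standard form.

L_0(x) = (x + 1)(x - 2) / [10] = (1/10)x^2 - (1/10)x - 1/5
L_1(x) = (x + 3)(x - 2) / [-6] = -(1/6)x^2 - (1/6)x + 1
L_2(x) = (x + 3)(x + 1) / [15] = (1/15)x^2 + (4/15)x + 1/5
h(x) = (-5)·L_0 + 8·L_1 + 3·L_2
  (-5)·L_0(x) = -(1/2)x^2 + (1/2)x + 1
  8·L_1(x) = -(4/3)x^2 - (4/3)x + 8
  3·L_2(x) = (1/5)x^2 + (4/5)x + 3/5
Adding term by term: -(49/30)x^2 - (1/30)x + 48/5

h(x) = -(49/30)x^2 - (1/30)x + 48/5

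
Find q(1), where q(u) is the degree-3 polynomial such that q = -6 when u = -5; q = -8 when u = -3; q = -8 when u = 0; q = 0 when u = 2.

Evaluate each Lagrange basis at u = 1:
L_0(1) = (4)·(1)·(-1)/[(-2)·(-5)·(-7)] = 2/35
L_1(1) = (6)·(1)·(-1)/[(2)·(-3)·(-5)] = -1/5
L_2(1) = (6)·(4)·(-1)/[(5)·(3)·(-2)] = 4/5
L_3(1) = (6)·(4)·(1)/[(7)·(5)·(2)] = 12/35
Sum: (-6)·(2/35) + (-8)·(-1/5) + (-8)·(4/5) + 0 = -36/7

-36/7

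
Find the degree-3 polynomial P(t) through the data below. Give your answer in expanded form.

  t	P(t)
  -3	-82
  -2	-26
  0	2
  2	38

P(t) = 3t^3 + t^2 + 4t + 2

Newton's divided differences:
P[-3,-2] = (-26 - (-82)) / (-2 - (-3)) = 56
P[-2,0] = (2 - (-26)) / (0 - (-2)) = 14
P[0,2] = (38 - 2) / (2 - 0) = 18
P[-3,-2,0] = (14 - 56) / (0 - (-3)) = -14
P[-2,0,2] = (18 - 14) / (2 - (-2)) = 1
P[-3,-2,0,2] = (1 - (-14)) / (2 - (-3)) = 3
P(t) = -82 + 56·(t + 3) + (-14)·(t + 3)(t + 2) + 3·(t + 3)(t + 2)t
Expanding: P(t) = 3t^3 + t^2 + 4t + 2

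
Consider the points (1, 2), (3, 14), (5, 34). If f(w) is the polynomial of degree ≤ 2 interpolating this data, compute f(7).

62

Using Newton's divided-difference form:
f[1,3] = (14 - 2) / (3 - 1) = 6
f[3,5] = (34 - 14) / (5 - 3) = 10
f[1,3,5] = (10 - 6) / (5 - 1) = 1
f(7) = 2 + 6·(6) + 1·(6)·(4) = 62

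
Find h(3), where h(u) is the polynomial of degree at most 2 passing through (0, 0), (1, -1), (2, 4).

Evaluate each Lagrange basis at u = 3:
L_0(3) = (2)·(1)/[(-1)·(-2)] = 1
L_1(3) = (3)·(1)/[(1)·(-1)] = -3
L_2(3) = (3)·(2)/[(2)·(1)] = 3
Sum: 0 + (-1)·(-3) + 4·(3) = 15

15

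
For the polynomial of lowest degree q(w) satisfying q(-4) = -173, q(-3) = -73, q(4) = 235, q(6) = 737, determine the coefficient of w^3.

The leading coefficient equals the top divided difference q[-4,-3,4,6].
q[-4,-3] = (-73 - (-173)) / (-3 - (-4)) = 100
q[-3,4] = (235 - (-73)) / (4 - (-3)) = 44
q[4,6] = (737 - 235) / (6 - 4) = 251
q[-4,-3,4] = (44 - 100) / (4 - (-4)) = -7
q[-3,4,6] = (251 - 44) / (6 - (-3)) = 23
q[-4,-3,4,6] = (23 - (-7)) / (6 - (-4)) = 3

3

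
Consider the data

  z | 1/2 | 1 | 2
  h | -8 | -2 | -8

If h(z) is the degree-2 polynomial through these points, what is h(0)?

Using Newton's divided-difference form:
h[1/2,1] = (-2 - (-8)) / (1 - 1/2) = 12
h[1,2] = (-8 - (-2)) / (2 - 1) = -6
h[1/2,1,2] = (-6 - 12) / (2 - 1/2) = -12
h(0) = -8 + 12·(-1/2) + (-12)·(-1/2)·(-1) = -20

-20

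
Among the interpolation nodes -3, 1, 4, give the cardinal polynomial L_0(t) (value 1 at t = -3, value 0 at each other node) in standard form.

L_0(t) = (1/28)t^2 - (5/28)t + 1/7

L_0(t) = (t - 1)(t - 4) / [(-4)·(-7)]
       = (t^2 - 5t + 4) / (28)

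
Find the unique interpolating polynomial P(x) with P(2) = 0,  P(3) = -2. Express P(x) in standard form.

Build the Lagrange basis polynomials:
L_0(x) = (x - 3) / [-1] = -x + 3
L_1(x) = (x - 2) / [1] = x - 2
P(x) = 0·L_0 + (-2)·L_1
  0·L_0(x) = 0
  (-2)·L_1(x) = -2x + 4
Adding term by term: -2x + 4

P(x) = -2x + 4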